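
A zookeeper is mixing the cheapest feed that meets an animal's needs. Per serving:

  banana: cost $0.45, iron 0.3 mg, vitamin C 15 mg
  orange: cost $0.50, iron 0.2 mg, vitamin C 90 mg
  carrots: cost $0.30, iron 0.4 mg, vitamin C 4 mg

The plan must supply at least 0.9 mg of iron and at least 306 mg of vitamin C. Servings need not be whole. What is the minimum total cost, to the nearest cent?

$1.86

The cheapest plan sits at a corner of the feasible region — with two constraints it uses at most two foods.
banana only: max(0.9/0.3, 306/15) = 20.4 servings → $9.18.
orange only: max(0.9/0.2, 306/90) = 4.5 servings → $2.25.
carrots only: max(0.9/0.4, 306/4) = 76.5 servings → $22.95.
banana + orange with both tight: 0.825 servings and 3.263 servings → $2.00.
banana + carrots: intersection lies outside the first quadrant.
orange + carrots with both tight: 3.375 servings and 0.5625 servings → $1.86.
The minimum over all feasible corners is $1.86.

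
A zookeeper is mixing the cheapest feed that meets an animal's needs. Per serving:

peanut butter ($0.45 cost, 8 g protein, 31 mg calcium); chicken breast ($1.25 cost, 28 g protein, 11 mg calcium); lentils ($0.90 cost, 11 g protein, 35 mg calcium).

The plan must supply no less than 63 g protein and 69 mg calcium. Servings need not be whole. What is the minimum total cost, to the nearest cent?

Minimising a linear cost over {protein ≥ 63, calcium ≥ 69, servings ≥ 0} — the optimum is at a vertex, using one or two foods.
peanut butter only: max(63/8, 69/31) = 7.875 servings → $3.54.
chicken breast only: max(63/28, 69/11) = 6.273 servings → $7.84.
lentils only: max(63/11, 69/35) = 5.727 servings → $5.15.
peanut butter + chicken breast with both tight: 1.588 servings and 1.796 servings → $2.96.
peanut butter + lentils: the both-tight solution has a negative serving — not a feasible corner.
chicken breast + lentils with both tight: 1.683 servings and 1.442 servings → $3.40.
So the least-cost plan costs $2.96.

$2.96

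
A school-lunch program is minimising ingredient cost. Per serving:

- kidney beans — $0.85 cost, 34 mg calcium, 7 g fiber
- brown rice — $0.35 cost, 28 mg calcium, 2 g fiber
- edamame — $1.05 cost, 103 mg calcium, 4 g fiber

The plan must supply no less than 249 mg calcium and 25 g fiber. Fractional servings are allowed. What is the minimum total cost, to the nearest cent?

$3.78

The cheapest plan sits at a corner of the feasible region — with two constraints it uses at most two foods.
kidney beans only: max(249/34, 25/7) = 7.324 servings → $6.22.
brown rice only: max(249/28, 25/2) = 12.5 servings → $4.38.
edamame only: max(249/103, 25/4) = 6.25 servings → $6.56.
kidney beans + brown rice with both tight: 1.578 servings and 6.977 servings → $3.78.
kidney beans + edamame with both tight: 2.699 servings and 1.526 servings → $3.90.
brown rice + edamame: the both-tight solution has a negative serving — not a feasible corner.
So the least-cost plan costs $3.78.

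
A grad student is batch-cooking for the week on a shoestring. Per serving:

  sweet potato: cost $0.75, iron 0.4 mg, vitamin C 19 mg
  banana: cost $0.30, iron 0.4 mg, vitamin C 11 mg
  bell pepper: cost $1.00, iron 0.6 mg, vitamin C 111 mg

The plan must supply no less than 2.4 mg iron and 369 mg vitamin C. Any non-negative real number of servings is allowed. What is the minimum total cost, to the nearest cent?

$3.56

sweet potato only: max(2.4/0.4, 369/19) = 19.42 servings → $14.57.
banana only: max(2.4/0.4, 369/11) = 33.55 servings → $10.06.
bell pepper only: max(2.4/0.6, 369/111) = 4 servings → $4.00.
sweet potato + banana: the both-tight solution has a negative serving — not a feasible corner.
sweet potato + bell pepper with both tight: 1.364 servings and 3.091 servings → $4.11.
banana + bell pepper with both tight: 1.19 servings and 3.206 servings → $3.56.
Cheapest feasible corner: $3.56.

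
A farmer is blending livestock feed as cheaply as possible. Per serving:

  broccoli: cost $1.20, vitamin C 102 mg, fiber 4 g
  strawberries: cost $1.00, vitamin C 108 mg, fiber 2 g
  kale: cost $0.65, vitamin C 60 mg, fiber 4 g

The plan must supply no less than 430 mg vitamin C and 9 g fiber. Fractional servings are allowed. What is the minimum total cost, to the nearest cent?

For a min-cost LP with two ≥-constraints, a basic feasible solution has at most two positive variables.
broccoli only: max(430/102, 9/4) = 4.216 servings → $5.06.
strawberries only: max(430/108, 9/2) = 4.5 servings → $4.50.
kale only: max(430/60, 9/4) = 7.167 servings → $4.66.
broccoli + strawberries with both tight: 0.4912 servings and 3.518 servings → $4.11.
broccoli + kale: intersection lies outside the first quadrant.
strawberries + kale with both tight: 3.782 servings and 0.359 servings → $4.02.
So the least-cost plan costs $4.02.

$4.02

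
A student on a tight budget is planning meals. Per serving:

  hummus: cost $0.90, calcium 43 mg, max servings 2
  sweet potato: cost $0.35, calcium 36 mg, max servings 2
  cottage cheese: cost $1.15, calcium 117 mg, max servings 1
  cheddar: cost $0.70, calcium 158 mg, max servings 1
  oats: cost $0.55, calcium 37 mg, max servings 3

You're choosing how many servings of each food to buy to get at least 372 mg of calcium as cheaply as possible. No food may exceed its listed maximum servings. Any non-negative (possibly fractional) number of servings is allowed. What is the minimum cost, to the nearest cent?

$2.92

Cost per mg of calcium: cheddar $0.0044, sweet potato $0.0097, cottage cheese $0.0098, oats $0.0149, hummus $0.0209.
Take 1 serving of cheddar: +158.0 mg calcium for $0.70 (total $0.70, still need 214.0 mg).
Take 2 servings of sweet potato: +72.0 mg calcium for $0.70 (total $1.40, still need 142.0 mg).
Take 1 serving of cottage cheese: +117.0 mg calcium for $1.15 (total $2.55, still need 25.0 mg).
Take 0.6757 servings of oats: +25.0 mg calcium for $0.37 (total $2.92, still need 0.0 mg).
Greedy by cheapest-per-mg is optimal for a single linear constraint, so the minimum cost is $2.92.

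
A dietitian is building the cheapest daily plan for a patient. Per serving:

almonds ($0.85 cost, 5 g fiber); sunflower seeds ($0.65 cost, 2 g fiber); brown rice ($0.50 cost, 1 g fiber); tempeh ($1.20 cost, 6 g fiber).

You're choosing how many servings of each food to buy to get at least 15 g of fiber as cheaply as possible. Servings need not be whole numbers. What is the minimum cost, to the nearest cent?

Cost per g of fiber: almonds $0.1700, tempeh $0.2000, sunflower seeds $0.3250, brown rice $0.5000.
With no serving limits, use only almonds: 15 g / 5 g = 3 servings × $0.85 = $2.55.

$2.55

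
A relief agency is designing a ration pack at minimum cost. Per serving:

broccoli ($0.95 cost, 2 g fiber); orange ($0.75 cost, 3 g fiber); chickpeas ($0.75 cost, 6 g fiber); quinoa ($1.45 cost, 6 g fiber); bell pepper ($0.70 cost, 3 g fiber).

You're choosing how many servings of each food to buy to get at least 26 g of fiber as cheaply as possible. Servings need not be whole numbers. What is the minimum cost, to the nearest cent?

Cost per g of fiber: chickpeas $0.1250, bell pepper $0.2333, quinoa $0.2417, orange $0.2500, broccoli $0.4750.
With no serving limits, use only chickpeas: 26 g / 6 g = 4.333 servings × $0.75 = $3.25.

$3.25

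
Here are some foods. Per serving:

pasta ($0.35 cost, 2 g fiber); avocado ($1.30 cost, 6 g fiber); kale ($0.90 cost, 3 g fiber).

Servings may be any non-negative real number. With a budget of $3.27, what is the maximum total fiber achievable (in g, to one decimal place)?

18.7 g

Fiber per dollar: pasta 5.714, avocado 4.615, kale 3.333.
With no serving limits, spend the whole cost allowance on pasta: $3.27 / $0.35 × 2 g = 18.7 g.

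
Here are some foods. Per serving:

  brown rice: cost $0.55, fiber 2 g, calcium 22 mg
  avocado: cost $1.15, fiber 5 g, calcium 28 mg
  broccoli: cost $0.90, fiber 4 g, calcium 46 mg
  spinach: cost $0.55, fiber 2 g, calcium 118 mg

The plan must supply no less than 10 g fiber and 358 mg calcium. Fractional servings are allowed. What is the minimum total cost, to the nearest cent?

At the optimum either one food covers both requirements or two foods hit both targets exactly; no other combination can be cheaper.
brown rice only: max(10/2, 358/22) = 16.27 servings → $8.95.
avocado only: max(10/5, 358/28) = 12.79 servings → $14.70.
broccoli only: max(10/4, 358/46) = 7.783 servings → $7.00.
spinach only: max(10/2, 358/118) = 5 servings → $2.75.
brown rice + avocado: the both-tight solution has a negative serving — not a feasible corner.
brown rice + broccoli: intersection lies outside the first quadrant.
brown rice + spinach with both tight: 2.417 servings and 2.583 servings → $2.75.
avocado + broccoli: the both-tight solution has a negative serving — not a feasible corner.
avocado + spinach with both tight: 0.8689 servings and 2.828 servings → $2.55.
broccoli + spinach with both tight: 1.221 servings and 2.558 servings → $2.51.
Cheapest feasible corner: $2.51.

$2.51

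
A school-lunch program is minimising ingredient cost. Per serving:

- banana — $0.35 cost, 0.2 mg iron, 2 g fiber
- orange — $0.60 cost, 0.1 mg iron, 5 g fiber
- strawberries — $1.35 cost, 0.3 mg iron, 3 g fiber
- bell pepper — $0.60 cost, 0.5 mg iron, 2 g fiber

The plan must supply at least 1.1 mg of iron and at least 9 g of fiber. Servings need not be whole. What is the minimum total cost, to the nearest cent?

$1.74

At the optimum either one food covers both requirements or two foods hit both targets exactly; no other combination can be cheaper.
banana only: max(1.1/0.2, 9/2) = 5.5 servings → $1.93.
orange only: max(1.1/0.1, 9/5) = 11 servings → $6.60.
strawberries only: max(1.1/0.3, 9/3) = 3.667 servings → $4.95.
bell pepper only: max(1.1/0.5, 9/2) = 4.5 servings → $2.70.
banana + orange: the both-tight solution has a negative serving — not a feasible corner.
banana + strawberries (both tight): parallel constraints — no distinct corner.
banana + bell pepper with both tight: 3.833 servings and 0.6667 servings → $1.74.
orange + strawberries with both targets exact would need a negative amount; discard.
orange + bell pepper with both tight: 1 serving and 2 servings → $1.80.
strawberries + bell pepper with both tight: 2.556 servings and 0.6667 servings → $3.85.
Cheapest feasible corner: $1.74.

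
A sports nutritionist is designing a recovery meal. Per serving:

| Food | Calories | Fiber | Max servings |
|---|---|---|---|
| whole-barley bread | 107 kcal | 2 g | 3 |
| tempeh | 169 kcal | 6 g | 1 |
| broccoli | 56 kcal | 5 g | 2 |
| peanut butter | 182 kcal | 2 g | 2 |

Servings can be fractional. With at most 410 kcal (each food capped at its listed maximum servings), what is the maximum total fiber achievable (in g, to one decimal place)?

Fiber per kcal: broccoli 0.08929, tempeh 0.0355, whole-barley bread 0.01869, peanut butter 0.01099.
Take 2 servings of broccoli: uses 112 kcal, +10.0 g fiber (running total 10.0 g).
Take 1 serving of tempeh: uses 169 kcal, +6.0 g fiber (running total 16.0 g).
Take 1.206 servings of whole-barley bread: uses 129 kcal, +2.4 g fiber (running total 18.4 g).
Filling greedily by fiber-per-kcal is optimal for one linear limit, giving 18.4 g.

18.4 g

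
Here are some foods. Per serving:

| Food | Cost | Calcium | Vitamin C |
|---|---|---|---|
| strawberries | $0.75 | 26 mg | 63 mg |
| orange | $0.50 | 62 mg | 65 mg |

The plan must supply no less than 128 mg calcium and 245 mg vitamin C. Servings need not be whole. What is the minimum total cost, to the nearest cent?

For a min-cost LP with two ≥-constraints, a basic feasible solution has at most two positive variables.
strawberries only: max(128/26, 245/63) = 4.923 servings → $3.69.
orange only: max(128/62, 245/65) = 3.769 servings → $1.88.
strawberries + orange with both tight: 3.1 servings and 0.7644 servings → $2.71.
Cheapest feasible corner: $1.88.

$1.88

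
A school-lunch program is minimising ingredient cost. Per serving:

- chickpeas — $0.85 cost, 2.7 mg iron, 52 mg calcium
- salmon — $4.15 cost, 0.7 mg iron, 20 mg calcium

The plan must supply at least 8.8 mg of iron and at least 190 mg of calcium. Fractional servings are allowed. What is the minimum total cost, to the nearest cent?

The cheapest plan sits at a corner of the feasible region — with two constraints it uses at most two foods.
chickpeas only: max(8.8/2.7, 190/52) = 3.654 servings → $3.11.
salmon only: max(8.8/0.7, 190/20) = 12.57 servings → $52.17.
chickpeas + salmon with both tight: 2.443 servings and 3.148 servings → $15.14.
Cheapest feasible corner: $3.11.

$3.11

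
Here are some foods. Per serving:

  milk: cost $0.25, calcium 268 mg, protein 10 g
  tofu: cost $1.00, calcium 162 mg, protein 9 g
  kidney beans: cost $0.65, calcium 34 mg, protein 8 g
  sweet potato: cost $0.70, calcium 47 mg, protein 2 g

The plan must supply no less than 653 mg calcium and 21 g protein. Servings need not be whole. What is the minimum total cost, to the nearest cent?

$0.61

Minimising a linear cost over {calcium ≥ 653, protein ≥ 21, servings ≥ 0} — the optimum is at a vertex, using one or two foods.
milk only: max(653/268, 21/10) = 2.437 servings → $0.61.
tofu only: max(653/162, 21/9) = 4.031 servings → $4.03.
kidney beans only: max(653/34, 21/8) = 19.21 servings → $12.48.
sweet potato only: max(653/47, 21/2) = 13.89 servings → $9.73.
milk + tofu with both targets exact would need a negative amount; discard.
milk + kidney beans with both targets exact would need a negative amount; discard.
milk + sweet potato with both targets exact would need a negative amount; discard.
tofu + kidney beans with both targets exact would need a negative amount; discard.
tofu + sweet potato: the both-tight solution has a negative serving — not a feasible corner.
kidney beans + sweet potato: the both-tight solution has a negative serving — not a feasible corner.
Cheapest feasible corner: $0.61.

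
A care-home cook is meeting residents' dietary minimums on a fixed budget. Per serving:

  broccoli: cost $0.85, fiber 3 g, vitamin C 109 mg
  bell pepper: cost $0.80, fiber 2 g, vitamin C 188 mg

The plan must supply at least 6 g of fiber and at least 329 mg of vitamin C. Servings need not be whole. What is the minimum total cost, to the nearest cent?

broccoli only: max(6/3, 329/109) = 3.018 servings → $2.57.
bell pepper only: max(6/2, 329/188) = 3 servings → $2.40.
broccoli + bell pepper with both tight: 1.358 servings and 0.9624 servings → $1.92.
Cheapest feasible corner: $1.92.

$1.92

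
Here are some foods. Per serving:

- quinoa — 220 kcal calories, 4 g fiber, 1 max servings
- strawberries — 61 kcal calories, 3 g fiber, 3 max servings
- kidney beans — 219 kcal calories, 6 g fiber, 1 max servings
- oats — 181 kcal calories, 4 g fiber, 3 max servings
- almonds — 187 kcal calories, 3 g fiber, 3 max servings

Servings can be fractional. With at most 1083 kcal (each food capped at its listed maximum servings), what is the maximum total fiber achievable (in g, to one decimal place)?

29.5 g

Fiber per kcal: strawberries 0.04918, kidney beans 0.0274, oats 0.0221, quinoa 0.01818, almonds 0.01604.
Take 3 servings of strawberries: uses 183 kcal, +9.0 g fiber (running total 9.0 g).
Take 1 serving of kidney beans: uses 219 kcal, +6.0 g fiber (running total 15.0 g).
Take 3 servings of oats: uses 543 kcal, +12.0 g fiber (running total 27.0 g).
Take 0.6273 servings of quinoa: uses 138 kcal, +2.5 g fiber (running total 29.5 g).
Filling greedily by fiber-per-kcal is optimal for one linear limit, giving 29.5 g.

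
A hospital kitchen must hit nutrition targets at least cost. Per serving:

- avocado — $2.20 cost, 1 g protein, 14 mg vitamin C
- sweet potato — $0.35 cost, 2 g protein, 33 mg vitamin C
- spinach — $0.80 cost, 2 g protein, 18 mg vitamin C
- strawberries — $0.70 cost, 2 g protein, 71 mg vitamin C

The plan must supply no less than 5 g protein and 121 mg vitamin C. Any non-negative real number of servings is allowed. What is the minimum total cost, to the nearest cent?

$1.23

avocado only: max(5/1, 121/14) = 8.643 servings → $19.01.
sweet potato only: max(5/2, 121/33) = 3.667 servings → $1.28.
spinach only: max(5/2, 121/18) = 6.722 servings → $5.38.
strawberries only: max(5/2, 121/71) = 2.5 servings → $1.75.
avocado + sweet potato: the both-tight solution has a negative serving — not a feasible corner.
avocado + spinach with both targets exact would need a negative amount; discard.
avocado + strawberries with both tight: 2.628 servings and 1.186 servings → $6.61.
sweet potato + spinach: intersection lies outside the first quadrant.
sweet potato + strawberries with both tight: 1.487 servings and 1.013 servings → $1.23.
spinach + strawberries with both tight: 1.066 servings and 1.434 servings → $1.86.
The minimum over all feasible corners is $1.23.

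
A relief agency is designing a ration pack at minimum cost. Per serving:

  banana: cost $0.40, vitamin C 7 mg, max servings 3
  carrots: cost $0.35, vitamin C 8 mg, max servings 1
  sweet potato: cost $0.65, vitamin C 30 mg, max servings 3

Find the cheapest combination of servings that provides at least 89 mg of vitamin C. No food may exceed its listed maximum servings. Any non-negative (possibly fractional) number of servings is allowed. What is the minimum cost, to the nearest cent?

$1.93

Cost per mg of vitamin C: sweet potato $0.0217, carrots $0.0437, banana $0.0571.
Take 2.967 servings of sweet potato: +89.0 mg vitamin C for $1.93 (total $1.93, still need 0.0 mg).
Filling from the cheapest source first is optimal under one linear minimum: $1.93.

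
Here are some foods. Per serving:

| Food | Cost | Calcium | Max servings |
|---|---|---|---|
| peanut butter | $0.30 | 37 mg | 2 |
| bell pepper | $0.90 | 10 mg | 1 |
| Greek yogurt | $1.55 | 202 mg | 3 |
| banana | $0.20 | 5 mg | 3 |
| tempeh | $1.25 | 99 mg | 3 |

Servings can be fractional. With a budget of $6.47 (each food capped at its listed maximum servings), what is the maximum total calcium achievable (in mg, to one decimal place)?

Calcium per dollar: Greek yogurt 130.3, peanut butter 123.3, tempeh 79.2, banana 25, bell pepper 11.11.
Take 3 servings of Greek yogurt: spends $4.65, +606.0 mg calcium (running total 606.0 mg).
Take 2 servings of peanut butter: spends $0.60, +74.0 mg calcium (running total 680.0 mg).
Take 0.976 servings of tempeh: spends $1.22, +96.6 mg calcium (running total 776.6 mg).
Filling greedily by calcium-per-dollar is optimal for one linear limit, giving 776.6 mg.

776.6 mg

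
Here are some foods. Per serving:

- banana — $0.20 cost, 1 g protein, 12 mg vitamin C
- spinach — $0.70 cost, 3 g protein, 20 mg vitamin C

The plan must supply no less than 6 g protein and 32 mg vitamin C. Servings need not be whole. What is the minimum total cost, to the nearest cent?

$1.20

banana only: max(6/1, 32/12) = 6 servings → $1.20.
spinach only: max(6/3, 32/20) = 2 servings → $1.40.
banana + spinach: the both-tight solution has a negative serving — not a feasible corner.
The minimum over all feasible corners is $1.20.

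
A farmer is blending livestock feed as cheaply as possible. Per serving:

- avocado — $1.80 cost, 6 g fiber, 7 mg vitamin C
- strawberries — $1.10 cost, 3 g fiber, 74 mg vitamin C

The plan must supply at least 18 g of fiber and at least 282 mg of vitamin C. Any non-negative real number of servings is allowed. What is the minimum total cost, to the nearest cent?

avocado only: max(18/6, 282/7) = 40.29 servings → $72.51.
strawberries only: max(18/3, 282/74) = 6 servings → $6.60.
avocado + strawberries with both tight: 1.149 servings and 3.702 servings → $6.14.
The minimum over all feasible corners is $6.14.

$6.14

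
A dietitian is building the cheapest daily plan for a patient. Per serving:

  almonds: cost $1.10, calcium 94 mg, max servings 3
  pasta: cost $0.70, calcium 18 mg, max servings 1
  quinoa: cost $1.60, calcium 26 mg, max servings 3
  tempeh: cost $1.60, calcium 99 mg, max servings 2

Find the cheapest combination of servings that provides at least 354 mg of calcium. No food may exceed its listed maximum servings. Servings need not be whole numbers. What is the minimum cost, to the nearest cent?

$4.46

Cost per mg of calcium: almonds $0.0117, tempeh $0.0162, pasta $0.0389, quinoa $0.0615.
Take 3 servings of almonds: +282.0 mg calcium for $3.30 (total $3.30, still need 72.0 mg).
Take 0.7273 servings of tempeh: +72.0 mg calcium for $1.16 (total $4.46, still need 0.0 mg).
Greedy by cheapest-per-mg is optimal for a single linear constraint, so the minimum cost is $4.46.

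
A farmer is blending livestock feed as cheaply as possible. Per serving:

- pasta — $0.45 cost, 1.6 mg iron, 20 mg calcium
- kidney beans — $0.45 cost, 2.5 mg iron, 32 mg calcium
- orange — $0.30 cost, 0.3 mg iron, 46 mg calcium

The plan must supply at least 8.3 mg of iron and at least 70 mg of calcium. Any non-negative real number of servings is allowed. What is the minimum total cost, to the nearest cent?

$1.49

Check every corner: each single food scaled to meet both minima, and each pair solved so both constraints bind.
pasta only: max(8.3/1.6, 70/20) = 5.188 servings → $2.33.
kidney beans only: max(8.3/2.5, 70/32) = 3.32 servings → $1.49.
orange only: max(8.3/0.3, 70/46) = 27.67 servings → $8.30.
pasta + kidney beans: intersection lies outside the first quadrant.
pasta + orange: the both-tight solution has a negative serving — not a feasible corner.
kidney beans + orange with both targets exact would need a negative amount; discard.
So the least-cost plan costs $1.49.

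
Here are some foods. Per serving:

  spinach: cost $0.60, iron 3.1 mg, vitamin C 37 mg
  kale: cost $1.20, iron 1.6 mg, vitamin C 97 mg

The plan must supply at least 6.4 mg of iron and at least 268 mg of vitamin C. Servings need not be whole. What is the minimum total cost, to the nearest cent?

$3.43

Two binding constraints pin down two serving amounts, so the optimal mix uses at most two foods. The candidates are each food alone (scaled to the tighter of iron/vitamin C) and each pair with both constraints tight.
spinach only: max(6.4/3.1, 268/37) = 7.243 servings → $4.35.
kale only: max(6.4/1.6, 268/97) = 4 servings → $4.80.
spinach + kale with both tight: 0.795 servings and 2.46 servings → $3.43.
Cheapest feasible corner: $3.43.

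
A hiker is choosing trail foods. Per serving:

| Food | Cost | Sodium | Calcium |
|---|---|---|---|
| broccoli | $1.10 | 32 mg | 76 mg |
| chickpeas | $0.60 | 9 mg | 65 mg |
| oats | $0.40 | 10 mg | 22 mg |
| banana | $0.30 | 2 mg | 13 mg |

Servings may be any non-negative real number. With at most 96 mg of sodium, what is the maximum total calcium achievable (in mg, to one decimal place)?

Calcium per mg sodium: chickpeas 7.222, banana 6.5, broccoli 2.375, oats 2.2.
With no serving limits, spend the whole sodium allowance on chickpeas: 96 mg / 9 mg × 65 mg = 693.3 mg.

693.3 mg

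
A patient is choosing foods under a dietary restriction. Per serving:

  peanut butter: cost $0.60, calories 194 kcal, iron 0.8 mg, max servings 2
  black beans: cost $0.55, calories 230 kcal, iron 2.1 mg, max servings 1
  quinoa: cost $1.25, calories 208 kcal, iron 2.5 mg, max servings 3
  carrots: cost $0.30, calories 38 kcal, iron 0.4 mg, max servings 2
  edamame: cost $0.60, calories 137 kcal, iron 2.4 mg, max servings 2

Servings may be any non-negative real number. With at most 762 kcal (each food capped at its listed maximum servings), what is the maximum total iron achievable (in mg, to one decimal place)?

Iron per kcal: edamame 0.01752, quinoa 0.01202, carrots 0.01053, black beans 0.00913, peanut butter 0.004124.
Take 2 servings of edamame: uses 274 kcal, +4.8 mg iron (running total 4.8 mg).
Take 2.346 servings of quinoa: uses 488 kcal, +5.9 mg iron (running total 10.7 mg).
Greedy by best ratio exhausts the calories allowance optimally: 10.7 mg.

10.7 mg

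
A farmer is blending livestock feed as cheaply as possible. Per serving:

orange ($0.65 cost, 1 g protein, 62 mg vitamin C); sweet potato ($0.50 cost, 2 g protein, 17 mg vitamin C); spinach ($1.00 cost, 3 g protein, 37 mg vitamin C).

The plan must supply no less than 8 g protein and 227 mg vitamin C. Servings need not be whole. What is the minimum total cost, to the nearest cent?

$3.19

orange only: max(8/1, 227/62) = 8 servings → $5.20.
sweet potato only: max(8/2, 227/17) = 13.35 servings → $6.68.
spinach only: max(8/3, 227/37) = 6.135 servings → $6.14.
orange + sweet potato with both tight: 2.972 servings and 2.514 servings → $3.19.
orange + spinach with both tight: 2.584 servings and 1.805 servings → $3.48.
sweet potato + spinach: the both-tight solution has a negative serving — not a feasible corner.
Cheapest feasible corner: $3.19.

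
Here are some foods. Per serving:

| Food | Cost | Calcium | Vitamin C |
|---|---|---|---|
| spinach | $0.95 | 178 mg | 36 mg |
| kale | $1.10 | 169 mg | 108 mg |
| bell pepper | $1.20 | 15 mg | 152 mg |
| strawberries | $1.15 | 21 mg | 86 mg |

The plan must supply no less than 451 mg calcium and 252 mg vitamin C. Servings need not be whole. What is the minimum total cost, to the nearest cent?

spinach only: max(451/178, 252/36) = 7 servings → $6.65.
kale only: max(451/169, 252/108) = 2.669 servings → $2.94.
bell pepper only: max(451/15, 252/152) = 30.07 servings → $36.08.
strawberries only: max(451/21, 252/86) = 21.48 servings → $24.70.
spinach + kale with both tight: 0.4658 servings and 2.178 servings → $2.84.
spinach + bell pepper with both tight: 2.443 servings and 1.079 servings → $3.62.
spinach + strawberries with both tight: 2.302 servings and 1.967 servings → $4.45.
kale + bell pepper: intersection lies outside the first quadrant.
kale + strawberries: intersection lies outside the first quadrant.
bell pepper + strawberries: intersection lies outside the first quadrant.
So the least-cost plan costs $2.84.

$2.84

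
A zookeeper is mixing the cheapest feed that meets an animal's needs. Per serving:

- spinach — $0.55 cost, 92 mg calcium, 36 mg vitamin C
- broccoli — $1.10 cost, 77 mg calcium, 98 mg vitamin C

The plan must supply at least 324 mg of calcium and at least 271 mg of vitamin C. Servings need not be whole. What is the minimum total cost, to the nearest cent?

Compare the cost at each extreme point of the feasible region.
spinach only: max(324/92, 271/36) = 7.528 servings → $4.14.
broccoli only: max(324/77, 271/98) = 4.208 servings → $4.63.
spinach + broccoli with both tight: 1.743 servings and 2.125 servings → $3.30.
Cheapest feasible corner: $3.30.

$3.30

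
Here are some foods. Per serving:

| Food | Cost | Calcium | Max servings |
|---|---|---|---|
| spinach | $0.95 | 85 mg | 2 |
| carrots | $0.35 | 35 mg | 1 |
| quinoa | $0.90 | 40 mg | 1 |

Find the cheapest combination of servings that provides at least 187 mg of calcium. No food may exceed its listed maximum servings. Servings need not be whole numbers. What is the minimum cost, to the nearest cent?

Cost per mg of calcium: carrots $0.0100, spinach $0.0112, quinoa $0.0225.
Take 1 serving of carrots: +35.0 mg calcium for $0.35 (total $0.35, still need 152.0 mg).
Take 1.788 servings of spinach: +152.0 mg calcium for $1.70 (total $2.05, still need 0.0 mg).
Greedy by cheapest-per-mg is optimal for a single linear constraint, so the minimum cost is $2.05.

$2.05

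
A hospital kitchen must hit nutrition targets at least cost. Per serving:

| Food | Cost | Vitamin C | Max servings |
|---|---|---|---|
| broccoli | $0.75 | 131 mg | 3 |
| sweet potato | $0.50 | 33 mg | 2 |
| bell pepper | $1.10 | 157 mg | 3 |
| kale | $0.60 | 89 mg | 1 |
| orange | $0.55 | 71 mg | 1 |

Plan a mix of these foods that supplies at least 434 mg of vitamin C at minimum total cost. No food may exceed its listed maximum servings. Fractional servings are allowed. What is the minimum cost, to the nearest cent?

Cost per mg of vitamin C: broccoli $0.0057, kale $0.0067, bell pepper $0.0070, orange $0.0077, sweet potato $0.0152.
Take 3 servings of broccoli: +393.0 mg vitamin C for $2.25 (total $2.25, still need 41.0 mg).
Take 0.4607 servings of kale: +41.0 mg vitamin C for $0.28 (total $2.53, still need 0.0 mg).
Greedy by cheapest-per-mg is optimal for a single linear constraint, so the minimum cost is $2.53.

$2.53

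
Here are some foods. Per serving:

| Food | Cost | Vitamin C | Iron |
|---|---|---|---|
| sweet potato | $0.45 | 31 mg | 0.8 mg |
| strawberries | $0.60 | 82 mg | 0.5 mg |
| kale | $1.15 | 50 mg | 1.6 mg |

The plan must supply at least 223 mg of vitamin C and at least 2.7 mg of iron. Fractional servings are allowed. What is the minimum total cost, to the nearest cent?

$2.12

For a min-cost LP with two ≥-constraints, a basic feasible solution has at most two positive variables.
sweet potato only: max(223/31, 2.7/0.8) = 7.194 servings → $3.24.
strawberries only: max(223/82, 2.7/0.5) = 5.4 servings → $3.24.
kale only: max(223/50, 2.7/1.6) = 4.46 servings → $5.13.
sweet potato + strawberries with both tight: 2.194 servings and 1.89 servings → $2.12.
sweet potato + kale: the both-tight solution has a negative serving — not a feasible corner.
strawberries + kale with both tight: 2.089 servings and 1.035 servings → $2.44.
The minimum over all feasible corners is $2.12.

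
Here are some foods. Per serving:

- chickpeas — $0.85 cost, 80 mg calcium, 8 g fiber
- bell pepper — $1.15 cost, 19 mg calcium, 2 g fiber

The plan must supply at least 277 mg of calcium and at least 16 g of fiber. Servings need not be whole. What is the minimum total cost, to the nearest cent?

With two linear requirements the optimum uses one or two foods; enumerate the corners.
chickpeas only: max(277/80, 16/8) = 3.462 servings → $2.94.
bell pepper only: max(277/19, 16/2) = 14.58 servings → $16.77.
chickpeas + bell pepper: the both-tight solution has a negative serving — not a feasible corner.
So the least-cost plan costs $2.94.

$2.94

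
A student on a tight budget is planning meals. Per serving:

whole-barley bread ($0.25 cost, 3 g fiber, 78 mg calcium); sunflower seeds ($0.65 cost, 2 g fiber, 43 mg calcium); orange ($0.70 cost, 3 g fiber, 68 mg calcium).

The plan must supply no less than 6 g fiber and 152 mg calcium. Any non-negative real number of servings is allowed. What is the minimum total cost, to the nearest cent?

$0.50

Check every corner: each single food scaled to meet both minima, and each pair solved so both constraints bind.
whole-barley bread only: max(6/3, 152/78) = 2 servings → $0.50.
sunflower seeds only: max(6/2, 152/43) = 3.535 servings → $2.30.
orange only: max(6/3, 152/68) = 2.235 servings → $1.56.
whole-barley bread + sunflower seeds with both tight: 1.704 servings and 0.4444 servings → $0.71.
whole-barley bread + orange with both tight: 1.6 servings and 0.4 servings → $0.68.
sunflower seeds + orange with both targets exact would need a negative amount; discard.
Cheapest feasible corner: $0.50.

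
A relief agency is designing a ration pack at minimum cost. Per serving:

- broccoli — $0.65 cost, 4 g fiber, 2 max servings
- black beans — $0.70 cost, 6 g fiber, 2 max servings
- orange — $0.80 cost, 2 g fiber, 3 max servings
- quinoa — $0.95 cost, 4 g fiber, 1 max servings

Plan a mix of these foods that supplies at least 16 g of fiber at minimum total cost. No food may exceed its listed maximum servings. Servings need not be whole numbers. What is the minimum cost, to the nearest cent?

Cost per g of fiber: black beans $0.1167, broccoli $0.1625, quinoa $0.2375, orange $0.4000.
Take 2 servings of black beans: +12.0 g fiber for $1.40 (total $1.40, still need 4.0 g).
Take 1 serving of broccoli: +4.0 g fiber for $0.65 (total $2.05, still need 0.0 g).
Greedy by cheapest-per-g is optimal for a single linear constraint, so the minimum cost is $2.05.

$2.05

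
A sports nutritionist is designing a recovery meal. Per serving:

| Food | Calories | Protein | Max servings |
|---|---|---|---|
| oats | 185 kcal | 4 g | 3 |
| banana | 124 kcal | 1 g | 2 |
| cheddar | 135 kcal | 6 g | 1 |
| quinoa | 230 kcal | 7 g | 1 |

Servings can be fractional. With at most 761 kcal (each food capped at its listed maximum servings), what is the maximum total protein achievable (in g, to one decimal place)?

21.6 g

Protein per kcal: cheddar 0.04444, quinoa 0.03043, oats 0.02162, banana 0.008065.
Take 1 serving of cheddar: uses 135 kcal, +6.0 g protein (running total 6.0 g).
Take 1 serving of quinoa: uses 230 kcal, +7.0 g protein (running total 13.0 g).
Take 2.141 servings of oats: uses 396 kcal, +8.6 g protein (running total 21.6 g).
Filling greedily by protein-per-kcal is optimal for one linear limit, giving 21.6 g.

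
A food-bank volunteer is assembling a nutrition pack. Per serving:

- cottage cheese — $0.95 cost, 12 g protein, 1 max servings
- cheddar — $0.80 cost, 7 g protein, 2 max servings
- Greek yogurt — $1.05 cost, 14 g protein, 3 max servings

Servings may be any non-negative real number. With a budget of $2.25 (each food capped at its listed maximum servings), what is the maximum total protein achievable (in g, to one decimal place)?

Protein per dollar: Greek yogurt 13.33, cottage cheese 12.63, cheddar 8.75.
Take 2.143 servings of Greek yogurt: spends $2.25, +30.0 g protein (running total 30.0 g).
Filling greedily by protein-per-dollar is optimal for one linear limit, giving 30.0 g.

30.0 g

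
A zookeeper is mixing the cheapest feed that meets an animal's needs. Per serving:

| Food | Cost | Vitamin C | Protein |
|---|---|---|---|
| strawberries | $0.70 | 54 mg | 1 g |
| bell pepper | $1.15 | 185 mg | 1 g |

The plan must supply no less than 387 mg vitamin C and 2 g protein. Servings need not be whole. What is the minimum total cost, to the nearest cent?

An LP optimum is at a vertex; with two nutrient constraints at most two foods are used. Check each candidate.
strawberries only: max(387/54, 2/1) = 7.167 servings → $5.02.
bell pepper only: max(387/185, 2/1) = 2.092 servings → $2.41.
strawberries + bell pepper with both targets exact would need a negative amount; discard.
So the least-cost plan costs $2.41.

$2.41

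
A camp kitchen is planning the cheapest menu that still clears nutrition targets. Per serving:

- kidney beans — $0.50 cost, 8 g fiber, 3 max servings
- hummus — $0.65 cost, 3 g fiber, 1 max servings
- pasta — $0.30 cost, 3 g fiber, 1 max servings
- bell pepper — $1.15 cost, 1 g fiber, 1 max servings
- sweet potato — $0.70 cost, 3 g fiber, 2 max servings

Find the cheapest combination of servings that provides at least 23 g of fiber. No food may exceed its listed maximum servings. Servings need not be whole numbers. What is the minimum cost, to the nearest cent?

$1.44

Cost per g of fiber: kidney beans $0.0625, pasta $0.1000, hummus $0.2167, sweet potato $0.2333, bell pepper $1.1500.
Take 2.875 servings of kidney beans: +23.0 g fiber for $1.44 (total $1.44, still need 0.0 g).
Greedy by cheapest-per-g is optimal for a single linear constraint, so the minimum cost is $1.44.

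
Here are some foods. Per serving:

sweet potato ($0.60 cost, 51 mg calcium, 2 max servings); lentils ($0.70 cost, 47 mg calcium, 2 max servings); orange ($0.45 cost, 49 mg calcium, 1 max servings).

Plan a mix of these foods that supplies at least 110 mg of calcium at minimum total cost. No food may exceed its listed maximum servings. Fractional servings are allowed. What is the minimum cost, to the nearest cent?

Cost per mg of calcium: orange $0.0092, sweet potato $0.0118, lentils $0.0149.
Take 1 serving of orange: +49.0 mg calcium for $0.45 (total $0.45, still need 61.0 mg).
Take 1.196 servings of sweet potato: +61.0 mg calcium for $0.72 (total $1.17, still need 0.0 mg).
Greedy by cheapest-per-mg is optimal for a single linear constraint, so the minimum cost is $1.17.

$1.17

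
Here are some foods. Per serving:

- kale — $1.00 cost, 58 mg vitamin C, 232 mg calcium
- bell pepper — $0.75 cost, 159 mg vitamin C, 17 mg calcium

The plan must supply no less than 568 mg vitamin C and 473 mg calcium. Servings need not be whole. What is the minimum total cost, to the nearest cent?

For a min-cost LP with two ≥-constraints, a basic feasible solution has at most two positive variables.
kale only: max(568/58, 473/232) = 9.793 servings → $9.79.
bell pepper only: max(568/159, 473/17) = 27.82 servings → $20.87.
kale + bell pepper with both tight: 1.826 servings and 2.906 servings → $4.01.
Cheapest feasible corner: $4.01.

$4.01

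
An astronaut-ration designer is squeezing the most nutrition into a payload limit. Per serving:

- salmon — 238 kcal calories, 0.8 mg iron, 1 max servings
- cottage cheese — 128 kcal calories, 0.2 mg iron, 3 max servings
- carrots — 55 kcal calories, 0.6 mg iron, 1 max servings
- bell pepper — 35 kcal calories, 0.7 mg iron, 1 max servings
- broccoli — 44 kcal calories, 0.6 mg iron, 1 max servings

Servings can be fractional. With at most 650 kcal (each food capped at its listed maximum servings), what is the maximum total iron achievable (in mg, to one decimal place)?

Iron per kcal: bell pepper 0.02, broccoli 0.01364, carrots 0.01091, salmon 0.003361, cottage cheese 0.001563.
Take 1 serving of bell pepper: uses 35 kcal, +0.7 mg iron (running total 0.7 mg).
Take 1 serving of broccoli: uses 44 kcal, +0.6 mg iron (running total 1.3 mg).
Take 1 serving of carrots: uses 55 kcal, +0.6 mg iron (running total 1.9 mg).
Take 1 serving of salmon: uses 238 kcal, +0.8 mg iron (running total 2.7 mg).
Take 2.172 servings of cottage cheese: uses 278 kcal, +0.4 mg iron (running total 3.1 mg).
Filling greedily by iron-per-kcal is optimal for one linear limit, giving 3.1 mg.

3.1 mg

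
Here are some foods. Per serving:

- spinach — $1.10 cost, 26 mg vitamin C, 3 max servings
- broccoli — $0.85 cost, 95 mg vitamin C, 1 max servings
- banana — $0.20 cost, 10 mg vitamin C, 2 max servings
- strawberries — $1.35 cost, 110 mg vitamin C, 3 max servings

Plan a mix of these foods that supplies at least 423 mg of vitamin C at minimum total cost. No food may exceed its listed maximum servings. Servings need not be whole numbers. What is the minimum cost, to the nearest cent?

Cost per mg of vitamin C: broccoli $0.0089, strawberries $0.0123, banana $0.0200, spinach $0.0423.
Take 1 serving of broccoli: +95.0 mg vitamin C for $0.85 (total $0.85, still need 328.0 mg).
Take 2.982 servings of strawberries: +328.0 mg vitamin C for $4.03 (total $4.88, still need 0.0 mg).
Greedy by cheapest-per-mg is optimal for a single linear constraint, so the minimum cost is $4.88.

$4.88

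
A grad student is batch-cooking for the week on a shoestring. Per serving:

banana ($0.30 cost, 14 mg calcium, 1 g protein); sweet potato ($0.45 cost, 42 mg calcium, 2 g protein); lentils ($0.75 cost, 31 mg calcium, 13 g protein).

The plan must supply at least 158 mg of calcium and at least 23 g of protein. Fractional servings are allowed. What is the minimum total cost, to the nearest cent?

banana only: max(158/14, 23/1) = 23 servings → $6.90.
sweet potato only: max(158/42, 23/2) = 11.5 servings → $5.17.
lentils only: max(158/31, 23/13) = 5.097 servings → $3.82.
banana + sweet potato with both targets exact would need a negative amount; discard.
banana + lentils with both tight: 8.881 servings and 1.086 servings → $3.48.
sweet potato + lentils with both tight: 2.771 servings and 1.343 servings → $2.25.
Cheapest feasible corner: $2.25.

$2.25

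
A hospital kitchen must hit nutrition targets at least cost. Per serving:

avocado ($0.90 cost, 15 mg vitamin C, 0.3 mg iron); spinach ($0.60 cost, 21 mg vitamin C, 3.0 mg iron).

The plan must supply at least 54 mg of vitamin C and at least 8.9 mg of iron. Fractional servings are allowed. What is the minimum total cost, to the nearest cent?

avocado only: max(54/15, 8.9/0.3) = 29.67 servings → $26.70.
spinach only: max(54/21, 8.9/3.0) = 2.967 servings → $1.78.
avocado + spinach: the both-tight solution has a negative serving — not a feasible corner.
The minimum over all feasible corners is $1.78.

$1.78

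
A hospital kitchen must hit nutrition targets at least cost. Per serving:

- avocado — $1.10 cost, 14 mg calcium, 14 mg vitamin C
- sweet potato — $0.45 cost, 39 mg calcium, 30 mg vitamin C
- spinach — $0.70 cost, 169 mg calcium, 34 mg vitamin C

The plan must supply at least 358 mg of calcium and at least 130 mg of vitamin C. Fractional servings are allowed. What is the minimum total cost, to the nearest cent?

This is a tiny linear program; its minimum lies at a vertex of the feasible set. List the vertices and price them.
avocado only: max(358/14, 130/14) = 25.57 servings → $28.13.
sweet potato only: max(358/39, 130/30) = 9.179 servings → $4.13.
spinach only: max(358/169, 130/34) = 3.824 servings → $2.68.
avocado + sweet potato with both targets exact would need a negative amount; discard.
avocado + spinach with both tight: 5.184 servings and 1.689 servings → $6.88.
sweet potato + spinach with both tight: 2.617 servings and 1.514 servings → $2.24.
The minimum over all feasible corners is $2.24.

$2.24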